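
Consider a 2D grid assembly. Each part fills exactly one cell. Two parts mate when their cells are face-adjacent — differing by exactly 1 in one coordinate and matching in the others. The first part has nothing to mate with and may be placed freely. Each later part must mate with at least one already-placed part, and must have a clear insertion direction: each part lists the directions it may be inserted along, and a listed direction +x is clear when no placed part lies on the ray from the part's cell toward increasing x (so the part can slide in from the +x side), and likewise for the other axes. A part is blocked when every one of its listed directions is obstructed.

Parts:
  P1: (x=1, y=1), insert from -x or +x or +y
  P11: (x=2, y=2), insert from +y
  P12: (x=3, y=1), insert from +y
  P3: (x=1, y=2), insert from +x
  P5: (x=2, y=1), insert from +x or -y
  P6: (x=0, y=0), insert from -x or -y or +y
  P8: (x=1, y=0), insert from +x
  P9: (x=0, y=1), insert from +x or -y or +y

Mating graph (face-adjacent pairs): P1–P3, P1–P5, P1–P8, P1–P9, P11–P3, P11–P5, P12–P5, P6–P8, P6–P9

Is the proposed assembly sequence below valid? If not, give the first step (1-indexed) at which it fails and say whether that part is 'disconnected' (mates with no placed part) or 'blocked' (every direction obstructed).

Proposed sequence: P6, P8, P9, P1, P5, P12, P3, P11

Valid

1. P6@(0, 0) [-x clear] — {P6}
2. P8@(1, 0) [+x clear] — {P6, P8}
3. P9@(0, 1) [+x clear] — {P6, P8, P9}
4. P1@(1, 1) [+x clear] — {P1, P6, P8, P9}
5. P5@(2, 1) [+x clear] — {P1, P5, P6, P8, P9}
6. P12@(3, 1) [+y clear] — {P1, P12, P5, P6, P8, P9}
7. P3@(1, 2) [+x clear] — {P1, P12, P3, P5, P6, P8, P9}
8. P11@(2, 2) [+y clear] — {P1, P11, P12, P3, P5, P6, P8, P9}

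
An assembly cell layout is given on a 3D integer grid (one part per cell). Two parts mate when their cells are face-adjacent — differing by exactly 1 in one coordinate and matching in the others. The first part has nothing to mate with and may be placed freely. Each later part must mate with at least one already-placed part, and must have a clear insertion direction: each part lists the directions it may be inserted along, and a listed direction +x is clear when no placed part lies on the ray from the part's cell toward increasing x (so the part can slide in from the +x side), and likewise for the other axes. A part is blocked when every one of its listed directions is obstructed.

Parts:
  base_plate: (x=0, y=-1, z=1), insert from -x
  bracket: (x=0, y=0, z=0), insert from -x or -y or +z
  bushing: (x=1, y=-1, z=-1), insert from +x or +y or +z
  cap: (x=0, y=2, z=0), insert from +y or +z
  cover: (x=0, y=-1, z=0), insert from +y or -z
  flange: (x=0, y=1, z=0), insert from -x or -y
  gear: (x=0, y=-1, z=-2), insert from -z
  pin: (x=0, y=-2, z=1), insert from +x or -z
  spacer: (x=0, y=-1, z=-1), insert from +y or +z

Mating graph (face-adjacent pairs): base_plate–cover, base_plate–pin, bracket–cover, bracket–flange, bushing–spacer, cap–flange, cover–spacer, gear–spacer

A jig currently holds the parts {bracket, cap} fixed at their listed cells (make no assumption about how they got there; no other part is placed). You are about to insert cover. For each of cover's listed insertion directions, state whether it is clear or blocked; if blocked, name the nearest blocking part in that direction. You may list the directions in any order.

+y: nearest on ray is bracket@(0, 0, 0) ⇒ blocked
-z: ray from cover(0, -1, 0) has no placed part ⇒ clear

+y: blocked by bracket; -z: clear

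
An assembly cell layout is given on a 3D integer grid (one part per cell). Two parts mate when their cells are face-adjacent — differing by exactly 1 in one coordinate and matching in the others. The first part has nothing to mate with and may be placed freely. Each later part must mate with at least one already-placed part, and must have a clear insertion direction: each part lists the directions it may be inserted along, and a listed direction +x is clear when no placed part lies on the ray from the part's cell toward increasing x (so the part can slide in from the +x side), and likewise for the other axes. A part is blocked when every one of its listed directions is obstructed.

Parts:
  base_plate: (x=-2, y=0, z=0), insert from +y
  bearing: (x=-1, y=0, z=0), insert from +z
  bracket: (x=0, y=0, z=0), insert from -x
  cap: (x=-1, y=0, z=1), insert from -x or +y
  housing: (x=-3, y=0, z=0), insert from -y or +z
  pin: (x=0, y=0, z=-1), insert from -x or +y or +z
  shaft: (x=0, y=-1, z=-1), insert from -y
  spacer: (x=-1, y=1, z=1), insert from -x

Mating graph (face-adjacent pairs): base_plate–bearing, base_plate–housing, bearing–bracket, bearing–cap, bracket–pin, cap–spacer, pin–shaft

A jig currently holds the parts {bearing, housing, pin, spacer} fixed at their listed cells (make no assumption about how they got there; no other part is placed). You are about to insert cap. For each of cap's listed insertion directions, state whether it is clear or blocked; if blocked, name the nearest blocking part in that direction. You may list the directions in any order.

+y: blocked by spacer; -x: clear

-x: ray from cap(-1, 0, 1) has no placed part ⇒ clear
+y: nearest on ray is spacer@(-1, 1, 1) ⇒ blocked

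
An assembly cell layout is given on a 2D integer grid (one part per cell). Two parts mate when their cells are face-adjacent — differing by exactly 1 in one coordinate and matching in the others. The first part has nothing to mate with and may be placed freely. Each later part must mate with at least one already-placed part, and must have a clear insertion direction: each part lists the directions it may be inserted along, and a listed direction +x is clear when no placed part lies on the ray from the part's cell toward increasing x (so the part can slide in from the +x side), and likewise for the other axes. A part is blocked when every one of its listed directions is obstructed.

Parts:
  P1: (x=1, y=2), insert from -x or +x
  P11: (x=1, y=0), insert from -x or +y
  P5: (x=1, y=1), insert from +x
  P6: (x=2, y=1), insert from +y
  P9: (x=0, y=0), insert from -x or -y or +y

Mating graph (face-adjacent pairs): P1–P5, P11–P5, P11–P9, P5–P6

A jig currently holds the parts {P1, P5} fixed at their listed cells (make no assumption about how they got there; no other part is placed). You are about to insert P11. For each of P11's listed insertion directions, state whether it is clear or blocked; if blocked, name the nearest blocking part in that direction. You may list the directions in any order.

-x: ray from P11(1, 0) has no placed part ⇒ clear
+y: nearest on ray is P5@(1, 1) ⇒ blocked

+y: blocked by P5; -x: clear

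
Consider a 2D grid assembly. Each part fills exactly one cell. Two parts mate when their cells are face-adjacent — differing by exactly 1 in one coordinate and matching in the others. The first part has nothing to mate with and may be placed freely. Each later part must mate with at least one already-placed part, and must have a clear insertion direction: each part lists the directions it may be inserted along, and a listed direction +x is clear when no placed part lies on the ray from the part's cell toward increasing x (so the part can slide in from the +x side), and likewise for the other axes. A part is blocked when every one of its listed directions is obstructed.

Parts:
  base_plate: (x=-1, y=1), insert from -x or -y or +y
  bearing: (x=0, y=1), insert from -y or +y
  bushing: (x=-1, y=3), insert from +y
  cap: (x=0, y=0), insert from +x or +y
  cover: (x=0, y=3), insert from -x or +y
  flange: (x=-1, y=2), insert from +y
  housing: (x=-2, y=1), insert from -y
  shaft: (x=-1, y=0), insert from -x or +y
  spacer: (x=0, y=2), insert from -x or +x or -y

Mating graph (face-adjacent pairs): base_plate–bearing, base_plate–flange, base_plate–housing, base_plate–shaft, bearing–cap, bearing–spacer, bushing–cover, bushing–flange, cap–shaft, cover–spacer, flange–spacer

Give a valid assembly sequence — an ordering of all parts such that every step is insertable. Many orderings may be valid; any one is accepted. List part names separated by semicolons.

shaft; base_plate; housing; bearing; flange; bushing; cover; cap; spacer

1. shaft@(-1, 0) [-x clear] — {shaft}
2. base_plate@(-1, 1) [-x clear] — {base_plate, shaft}
3. housing@(-2, 1) [-y clear] — {base_plate, housing, shaft}
4. bearing@(0, 1) [-y clear] — {base_plate, bearing, housing, shaft}
5. flange@(-1, 2) [+y clear] — {base_plate, bearing, flange, housing, shaft}
6. bushing@(-1, 3) [+y clear] — {base_plate, bearing, bushing, flange, housing, shaft}
7. cover@(0, 3) [+y clear] — {base_plate, bearing, bushing, cover, flange, housing, shaft}
8. cap@(0, 0) [+x clear] — {base_plate, bearing, bushing, cap, cover, flange, housing, shaft}
9. spacer@(0, 2) [+x clear] — {base_plate, bearing, bushing, cap, cover, flange, housing, shaft, spacer}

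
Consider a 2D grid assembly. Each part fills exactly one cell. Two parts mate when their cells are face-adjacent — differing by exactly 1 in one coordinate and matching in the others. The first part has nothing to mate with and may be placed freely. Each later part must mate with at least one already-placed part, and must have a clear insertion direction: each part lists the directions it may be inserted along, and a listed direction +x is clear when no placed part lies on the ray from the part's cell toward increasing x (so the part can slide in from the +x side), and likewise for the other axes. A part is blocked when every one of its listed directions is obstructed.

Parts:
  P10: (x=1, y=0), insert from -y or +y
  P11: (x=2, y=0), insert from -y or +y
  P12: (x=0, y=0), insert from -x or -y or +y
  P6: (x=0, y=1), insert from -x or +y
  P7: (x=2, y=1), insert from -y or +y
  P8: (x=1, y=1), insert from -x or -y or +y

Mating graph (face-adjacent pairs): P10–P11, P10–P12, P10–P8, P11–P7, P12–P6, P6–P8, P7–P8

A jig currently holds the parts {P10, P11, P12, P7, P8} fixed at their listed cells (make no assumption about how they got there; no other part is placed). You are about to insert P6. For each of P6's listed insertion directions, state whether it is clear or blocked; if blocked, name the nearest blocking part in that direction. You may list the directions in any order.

+y: clear; -x: clear

-x: ray from P6(0, 1) has no placed part ⇒ clear
+y: ray from P6(0, 1) has no placed part ⇒ clear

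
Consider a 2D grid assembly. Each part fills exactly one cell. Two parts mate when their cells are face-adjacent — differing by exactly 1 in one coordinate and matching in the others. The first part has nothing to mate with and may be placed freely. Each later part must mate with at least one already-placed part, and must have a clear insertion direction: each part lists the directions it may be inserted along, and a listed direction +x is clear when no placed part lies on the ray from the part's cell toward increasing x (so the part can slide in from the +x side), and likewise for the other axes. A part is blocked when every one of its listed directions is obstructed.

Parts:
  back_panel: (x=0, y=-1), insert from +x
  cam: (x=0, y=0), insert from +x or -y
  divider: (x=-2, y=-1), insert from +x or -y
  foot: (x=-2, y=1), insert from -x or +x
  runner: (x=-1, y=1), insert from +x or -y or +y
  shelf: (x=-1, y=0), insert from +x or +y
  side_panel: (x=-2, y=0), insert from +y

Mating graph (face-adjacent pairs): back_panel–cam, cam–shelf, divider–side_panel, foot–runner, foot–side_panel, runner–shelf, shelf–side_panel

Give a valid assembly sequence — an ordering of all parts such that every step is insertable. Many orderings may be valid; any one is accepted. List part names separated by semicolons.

1. runner@(-1, 1) [+x clear] — {runner}
2. shelf@(-1, 0) [+x clear] — {runner, shelf}
3. side_panel@(-2, 0) [+y clear] — {runner, shelf, side_panel}
4. foot@(-2, 1) [-x clear] — {foot, runner, shelf, side_panel}
5. divider@(-2, -1) [+x clear] — {divider, foot, runner, shelf, side_panel}
6. cam@(0, 0) [+x clear] — {cam, divider, foot, runner, shelf, side_panel}
7. back_panel@(0, -1) [+x clear] — {back_panel, cam, divider, foot, runner, shelf, side_panel}

runner; shelf; side_panel; foot; divider; cam; back_panel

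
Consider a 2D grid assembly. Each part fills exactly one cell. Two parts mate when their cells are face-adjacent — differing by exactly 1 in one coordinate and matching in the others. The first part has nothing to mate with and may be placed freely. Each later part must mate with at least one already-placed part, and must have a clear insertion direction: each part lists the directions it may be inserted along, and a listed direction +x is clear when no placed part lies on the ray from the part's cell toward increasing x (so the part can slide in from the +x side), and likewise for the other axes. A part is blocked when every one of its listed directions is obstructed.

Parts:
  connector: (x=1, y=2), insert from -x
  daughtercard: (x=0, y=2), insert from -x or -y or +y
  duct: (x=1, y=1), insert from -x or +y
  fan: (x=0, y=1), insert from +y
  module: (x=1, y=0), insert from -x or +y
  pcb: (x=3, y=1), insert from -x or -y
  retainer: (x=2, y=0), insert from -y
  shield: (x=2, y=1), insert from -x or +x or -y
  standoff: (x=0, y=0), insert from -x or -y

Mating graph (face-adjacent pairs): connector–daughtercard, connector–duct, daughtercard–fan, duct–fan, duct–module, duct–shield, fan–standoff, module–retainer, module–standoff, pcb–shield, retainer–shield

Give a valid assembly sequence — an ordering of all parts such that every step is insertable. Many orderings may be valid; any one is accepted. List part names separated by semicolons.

retainer; shield; pcb; module; standoff; fan; duct; connector; daughtercard

1. retainer@(2, 0) [-y clear] — {retainer}
2. shield@(2, 1) [-x clear] — {retainer, shield}
3. pcb@(3, 1) [-y clear] — {pcb, retainer, shield}
4. module@(1, 0) [-x clear] — {module, pcb, retainer, shield}
5. standoff@(0, 0) [-x clear] — {module, pcb, retainer, shield, standoff}
6. fan@(0, 1) [+y clear] — {fan, module, pcb, retainer, shield, standoff}
7. duct@(1, 1) [+y clear] — {duct, fan, module, pcb, retainer, shield, standoff}
8. connector@(1, 2) [-x clear] — {connector, duct, fan, module, pcb, retainer, shield, standoff}
9. daughtercard@(0, 2) [-x clear] — {connector, daughtercard, duct, fan, module, pcb, retainer, shield, standoff}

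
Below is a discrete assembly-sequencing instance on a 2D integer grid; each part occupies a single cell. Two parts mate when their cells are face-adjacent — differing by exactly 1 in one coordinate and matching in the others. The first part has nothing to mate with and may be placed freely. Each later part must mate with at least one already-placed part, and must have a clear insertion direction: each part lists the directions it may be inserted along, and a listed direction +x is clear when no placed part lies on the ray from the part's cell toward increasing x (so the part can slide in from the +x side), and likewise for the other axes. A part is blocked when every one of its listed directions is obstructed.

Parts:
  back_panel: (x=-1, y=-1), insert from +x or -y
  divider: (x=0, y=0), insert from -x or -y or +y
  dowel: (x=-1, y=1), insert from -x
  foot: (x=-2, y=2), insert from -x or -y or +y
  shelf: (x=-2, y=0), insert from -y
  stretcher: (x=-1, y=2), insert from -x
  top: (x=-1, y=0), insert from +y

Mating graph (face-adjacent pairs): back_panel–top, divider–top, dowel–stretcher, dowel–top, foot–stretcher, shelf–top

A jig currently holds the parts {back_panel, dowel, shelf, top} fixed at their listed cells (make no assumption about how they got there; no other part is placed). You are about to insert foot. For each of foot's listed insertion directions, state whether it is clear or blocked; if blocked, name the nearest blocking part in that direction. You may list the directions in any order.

-x: ray from foot(-2, 2) has no placed part ⇒ clear
-y: nearest on ray is shelf@(-2, 0) ⇒ blocked
+y: ray from foot(-2, 2) has no placed part ⇒ clear

+y: clear; -x: clear; -y: blocked by shelf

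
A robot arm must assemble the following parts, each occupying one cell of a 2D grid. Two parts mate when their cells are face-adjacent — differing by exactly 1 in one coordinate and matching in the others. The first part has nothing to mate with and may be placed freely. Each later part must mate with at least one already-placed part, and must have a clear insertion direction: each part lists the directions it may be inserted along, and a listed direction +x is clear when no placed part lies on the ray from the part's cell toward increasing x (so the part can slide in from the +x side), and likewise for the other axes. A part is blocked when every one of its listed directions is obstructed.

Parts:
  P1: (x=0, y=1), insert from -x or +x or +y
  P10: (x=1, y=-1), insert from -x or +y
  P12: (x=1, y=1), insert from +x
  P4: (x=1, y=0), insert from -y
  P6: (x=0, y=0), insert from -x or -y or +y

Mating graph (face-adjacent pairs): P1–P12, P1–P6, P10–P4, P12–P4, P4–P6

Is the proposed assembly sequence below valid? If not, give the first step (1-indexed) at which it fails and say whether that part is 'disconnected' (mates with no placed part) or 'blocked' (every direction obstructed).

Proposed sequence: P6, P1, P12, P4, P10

1. P6@(0, 0) [-x clear] — {P6}
2. P1@(0, 1) [-x clear] — {P1, P6}
3. P12@(1, 1) [+x clear] — {P1, P12, P6}
4. P4@(1, 0) [-y clear] — {P1, P12, P4, P6}
5. P10@(1, -1) [-x clear] — {P1, P10, P12, P4, P6}

Valid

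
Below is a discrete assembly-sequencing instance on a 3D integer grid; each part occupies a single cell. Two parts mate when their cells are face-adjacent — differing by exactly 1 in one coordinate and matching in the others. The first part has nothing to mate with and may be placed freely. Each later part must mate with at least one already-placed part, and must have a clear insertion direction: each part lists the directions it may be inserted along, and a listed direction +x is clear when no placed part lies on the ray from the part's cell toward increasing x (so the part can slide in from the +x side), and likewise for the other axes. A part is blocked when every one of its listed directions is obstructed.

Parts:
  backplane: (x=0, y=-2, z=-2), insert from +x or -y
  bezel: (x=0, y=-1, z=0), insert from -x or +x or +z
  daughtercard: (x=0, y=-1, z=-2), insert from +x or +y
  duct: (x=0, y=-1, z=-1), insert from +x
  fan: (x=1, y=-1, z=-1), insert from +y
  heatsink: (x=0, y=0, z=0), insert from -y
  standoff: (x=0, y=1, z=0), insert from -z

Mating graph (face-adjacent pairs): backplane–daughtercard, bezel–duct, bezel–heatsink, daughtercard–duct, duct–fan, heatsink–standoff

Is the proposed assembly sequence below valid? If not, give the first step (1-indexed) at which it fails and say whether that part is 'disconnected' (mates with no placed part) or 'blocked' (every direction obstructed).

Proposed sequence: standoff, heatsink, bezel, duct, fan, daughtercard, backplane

1. standoff@(0, 1, 0) [-z clear] — {standoff}
2. heatsink@(0, 0, 0) [-y clear] — {heatsink, standoff}
3. bezel@(0, -1, 0) [-x clear] — {bezel, heatsink, standoff}
4. duct@(0, -1, -1) [+x clear] — {bezel, duct, heatsink, standoff}
5. fan@(1, -1, -1) [+y clear] — {bezel, duct, fan, heatsink, standoff}
6. daughtercard@(0, -1, -2) [+x clear] — {bezel, daughtercard, duct, fan, heatsink, standoff}
7. backplane@(0, -2, -2) [+x clear] — {backplane, bezel, daughtercard, duct, fan, heatsink, standoff}

Valid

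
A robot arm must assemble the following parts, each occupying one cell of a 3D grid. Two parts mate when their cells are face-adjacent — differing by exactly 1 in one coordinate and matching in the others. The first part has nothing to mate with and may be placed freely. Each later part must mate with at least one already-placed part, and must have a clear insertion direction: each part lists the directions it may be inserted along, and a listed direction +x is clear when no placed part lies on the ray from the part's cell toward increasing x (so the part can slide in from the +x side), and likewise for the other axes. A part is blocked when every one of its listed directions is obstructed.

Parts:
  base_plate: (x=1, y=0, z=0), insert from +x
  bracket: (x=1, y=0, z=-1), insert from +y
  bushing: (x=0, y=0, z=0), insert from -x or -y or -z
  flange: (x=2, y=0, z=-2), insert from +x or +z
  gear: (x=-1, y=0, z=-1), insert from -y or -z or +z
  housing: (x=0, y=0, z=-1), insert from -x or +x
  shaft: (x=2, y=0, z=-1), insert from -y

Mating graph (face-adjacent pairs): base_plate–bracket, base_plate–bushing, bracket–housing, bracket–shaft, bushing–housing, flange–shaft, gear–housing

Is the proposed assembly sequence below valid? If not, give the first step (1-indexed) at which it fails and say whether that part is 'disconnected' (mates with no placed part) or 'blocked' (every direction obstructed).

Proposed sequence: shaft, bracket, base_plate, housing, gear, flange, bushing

1. shaft@(2, 0, -1) [-y clear] — {shaft}
2. bracket@(1, 0, -1) [+y clear] — {bracket, shaft}
3. base_plate@(1, 0, 0) [+x clear] — {base_plate, bracket, shaft}
4. housing@(0, 0, -1) [-x clear] — {base_plate, bracket, housing, shaft}
5. gear@(-1, 0, -1) [-y clear] — {base_plate, bracket, gear, housing, shaft}
6. flange@(2, 0, -2) [+x clear] — {base_plate, bracket, flange, gear, housing, shaft}
7. bushing@(0, 0, 0) [-x clear] — {base_plate, bracket, bushing, flange, gear, housing, shaft}

Valid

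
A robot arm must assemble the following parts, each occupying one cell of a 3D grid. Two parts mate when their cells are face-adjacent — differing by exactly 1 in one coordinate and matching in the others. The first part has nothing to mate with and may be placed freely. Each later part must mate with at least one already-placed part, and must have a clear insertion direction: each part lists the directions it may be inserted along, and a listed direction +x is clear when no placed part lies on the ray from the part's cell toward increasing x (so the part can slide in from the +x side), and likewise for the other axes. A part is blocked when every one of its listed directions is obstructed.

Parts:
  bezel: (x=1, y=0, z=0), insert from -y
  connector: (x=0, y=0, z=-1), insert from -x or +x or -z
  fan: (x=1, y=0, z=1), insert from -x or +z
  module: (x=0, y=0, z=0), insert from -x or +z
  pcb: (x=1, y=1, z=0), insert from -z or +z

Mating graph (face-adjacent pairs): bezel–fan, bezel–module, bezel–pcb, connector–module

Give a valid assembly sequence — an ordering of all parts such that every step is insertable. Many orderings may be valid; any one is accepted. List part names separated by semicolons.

1. fan@(1, 0, 1) [-x clear] — {fan}
2. bezel@(1, 0, 0) [-y clear] — {bezel, fan}
3. module@(0, 0, 0) [-x clear] — {bezel, fan, module}
4. connector@(0, 0, -1) [-x clear] — {bezel, connector, fan, module}
5. pcb@(1, 1, 0) [-z clear] — {bezel, connector, fan, module, pcb}

fan; bezel; module; connector; pcb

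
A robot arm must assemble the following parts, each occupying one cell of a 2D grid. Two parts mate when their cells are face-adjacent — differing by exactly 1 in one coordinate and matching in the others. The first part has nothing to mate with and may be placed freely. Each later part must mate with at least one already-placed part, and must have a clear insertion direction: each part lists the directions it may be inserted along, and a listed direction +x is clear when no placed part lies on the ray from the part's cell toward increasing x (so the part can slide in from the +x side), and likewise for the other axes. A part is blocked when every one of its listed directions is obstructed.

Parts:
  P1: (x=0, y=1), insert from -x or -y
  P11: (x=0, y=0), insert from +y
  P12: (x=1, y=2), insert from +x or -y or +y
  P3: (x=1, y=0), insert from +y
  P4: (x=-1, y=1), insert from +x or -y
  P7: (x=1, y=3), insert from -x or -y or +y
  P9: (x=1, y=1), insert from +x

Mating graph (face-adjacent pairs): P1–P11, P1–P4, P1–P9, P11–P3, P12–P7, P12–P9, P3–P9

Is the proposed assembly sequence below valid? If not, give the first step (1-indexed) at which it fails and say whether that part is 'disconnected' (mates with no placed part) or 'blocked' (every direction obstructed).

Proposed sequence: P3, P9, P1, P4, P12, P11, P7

1. P3@(1, 0) [+y clear] — {P3}
2. P9@(1, 1) [+x clear] — {P3, P9}
3. P1@(0, 1) [-x clear] — {P1, P3, P9}
4. P4@(-1, 1) [-y clear] — {P1, P3, P4, P9}
5. P12@(1, 2) [+x clear] — {P1, P12, P3, P4, P9}
6. P11@(0, 0) — +y all obstructed ⇒ blocked

Invalid at step 6 (blocked)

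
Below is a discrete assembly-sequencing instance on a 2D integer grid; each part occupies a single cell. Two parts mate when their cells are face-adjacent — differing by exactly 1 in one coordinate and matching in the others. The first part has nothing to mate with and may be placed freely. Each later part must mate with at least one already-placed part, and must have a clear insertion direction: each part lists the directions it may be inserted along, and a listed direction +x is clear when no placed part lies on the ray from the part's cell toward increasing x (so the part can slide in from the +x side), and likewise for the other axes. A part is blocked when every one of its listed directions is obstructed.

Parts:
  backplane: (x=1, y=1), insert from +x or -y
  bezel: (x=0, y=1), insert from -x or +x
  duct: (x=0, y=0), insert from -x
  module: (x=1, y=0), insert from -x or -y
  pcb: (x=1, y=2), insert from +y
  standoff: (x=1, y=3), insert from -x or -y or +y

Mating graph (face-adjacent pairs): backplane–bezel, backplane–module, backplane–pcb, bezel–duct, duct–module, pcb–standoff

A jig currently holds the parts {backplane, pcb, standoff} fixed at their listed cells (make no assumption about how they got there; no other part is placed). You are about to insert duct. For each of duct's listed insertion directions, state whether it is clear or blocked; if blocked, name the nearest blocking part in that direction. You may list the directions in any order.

-x: clear

-x: ray from duct(0, 0) has no placed part ⇒ clear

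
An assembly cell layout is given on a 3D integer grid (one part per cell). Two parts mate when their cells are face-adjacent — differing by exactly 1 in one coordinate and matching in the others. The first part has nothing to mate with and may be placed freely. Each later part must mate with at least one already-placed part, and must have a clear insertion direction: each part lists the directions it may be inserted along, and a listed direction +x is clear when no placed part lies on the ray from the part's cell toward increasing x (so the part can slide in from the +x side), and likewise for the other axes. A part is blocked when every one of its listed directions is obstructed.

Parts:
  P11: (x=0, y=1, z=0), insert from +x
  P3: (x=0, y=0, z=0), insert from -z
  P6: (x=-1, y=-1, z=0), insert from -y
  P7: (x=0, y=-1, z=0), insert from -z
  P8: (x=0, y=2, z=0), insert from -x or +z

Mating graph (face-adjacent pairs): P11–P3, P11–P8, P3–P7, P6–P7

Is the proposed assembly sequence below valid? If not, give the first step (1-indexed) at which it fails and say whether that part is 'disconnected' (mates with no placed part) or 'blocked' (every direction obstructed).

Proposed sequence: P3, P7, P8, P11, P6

Invalid at step 3 (disconnected)

1. P3@(0, 0, 0) [-z clear] — {P3}
2. P7@(0, -1, 0) [-z clear] — {P3, P7}
3. P8@(0, 2, 0) — no placed neighbour ⇒ disconnected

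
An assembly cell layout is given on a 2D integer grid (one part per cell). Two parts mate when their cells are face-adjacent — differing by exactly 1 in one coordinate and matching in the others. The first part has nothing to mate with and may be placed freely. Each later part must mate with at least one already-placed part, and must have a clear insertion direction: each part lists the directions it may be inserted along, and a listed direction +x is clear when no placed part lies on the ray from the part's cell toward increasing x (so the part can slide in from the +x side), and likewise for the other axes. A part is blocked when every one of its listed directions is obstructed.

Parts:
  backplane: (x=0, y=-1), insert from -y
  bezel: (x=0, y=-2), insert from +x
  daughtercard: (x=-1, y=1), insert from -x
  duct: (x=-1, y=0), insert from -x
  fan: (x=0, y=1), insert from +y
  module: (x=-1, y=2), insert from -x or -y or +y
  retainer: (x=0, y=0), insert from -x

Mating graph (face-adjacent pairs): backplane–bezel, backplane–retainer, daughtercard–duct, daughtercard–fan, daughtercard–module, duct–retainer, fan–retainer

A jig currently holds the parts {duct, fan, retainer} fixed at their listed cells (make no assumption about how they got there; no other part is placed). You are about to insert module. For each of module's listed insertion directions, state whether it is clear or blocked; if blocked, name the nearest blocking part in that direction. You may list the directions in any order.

+y: clear; -x: clear; -y: blocked by duct

-x: ray from module(-1, 2) has no placed part ⇒ clear
-y: nearest on ray is duct@(-1, 0) ⇒ blocked
+y: ray from module(-1, 2) has no placed part ⇒ clear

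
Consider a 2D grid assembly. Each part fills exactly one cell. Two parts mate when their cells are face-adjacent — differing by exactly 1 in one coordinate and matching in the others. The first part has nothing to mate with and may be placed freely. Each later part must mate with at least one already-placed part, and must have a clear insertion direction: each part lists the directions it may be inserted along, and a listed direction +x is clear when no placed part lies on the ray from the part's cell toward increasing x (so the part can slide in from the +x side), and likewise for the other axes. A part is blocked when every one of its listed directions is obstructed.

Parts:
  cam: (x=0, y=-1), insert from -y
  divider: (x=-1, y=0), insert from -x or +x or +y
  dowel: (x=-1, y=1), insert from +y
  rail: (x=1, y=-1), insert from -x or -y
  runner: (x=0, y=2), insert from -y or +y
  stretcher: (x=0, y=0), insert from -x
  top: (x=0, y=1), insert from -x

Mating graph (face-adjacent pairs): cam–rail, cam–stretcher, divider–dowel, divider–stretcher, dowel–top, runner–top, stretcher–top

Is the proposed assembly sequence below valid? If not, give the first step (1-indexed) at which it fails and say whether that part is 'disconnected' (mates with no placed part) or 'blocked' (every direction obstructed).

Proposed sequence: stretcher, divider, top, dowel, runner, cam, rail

1. stretcher@(0, 0) [-x clear] — {stretcher}
2. divider@(-1, 0) [-x clear] — {divider, stretcher}
3. top@(0, 1) [-x clear] — {divider, stretcher, top}
4. dowel@(-1, 1) [+y clear] — {divider, dowel, stretcher, top}
5. runner@(0, 2) [+y clear] — {divider, dowel, runner, stretcher, top}
6. cam@(0, -1) [-y clear] — {cam, divider, dowel, runner, stretcher, top}
7. rail@(1, -1) [-y clear] — {cam, divider, dowel, rail, runner, stretcher, top}

Valid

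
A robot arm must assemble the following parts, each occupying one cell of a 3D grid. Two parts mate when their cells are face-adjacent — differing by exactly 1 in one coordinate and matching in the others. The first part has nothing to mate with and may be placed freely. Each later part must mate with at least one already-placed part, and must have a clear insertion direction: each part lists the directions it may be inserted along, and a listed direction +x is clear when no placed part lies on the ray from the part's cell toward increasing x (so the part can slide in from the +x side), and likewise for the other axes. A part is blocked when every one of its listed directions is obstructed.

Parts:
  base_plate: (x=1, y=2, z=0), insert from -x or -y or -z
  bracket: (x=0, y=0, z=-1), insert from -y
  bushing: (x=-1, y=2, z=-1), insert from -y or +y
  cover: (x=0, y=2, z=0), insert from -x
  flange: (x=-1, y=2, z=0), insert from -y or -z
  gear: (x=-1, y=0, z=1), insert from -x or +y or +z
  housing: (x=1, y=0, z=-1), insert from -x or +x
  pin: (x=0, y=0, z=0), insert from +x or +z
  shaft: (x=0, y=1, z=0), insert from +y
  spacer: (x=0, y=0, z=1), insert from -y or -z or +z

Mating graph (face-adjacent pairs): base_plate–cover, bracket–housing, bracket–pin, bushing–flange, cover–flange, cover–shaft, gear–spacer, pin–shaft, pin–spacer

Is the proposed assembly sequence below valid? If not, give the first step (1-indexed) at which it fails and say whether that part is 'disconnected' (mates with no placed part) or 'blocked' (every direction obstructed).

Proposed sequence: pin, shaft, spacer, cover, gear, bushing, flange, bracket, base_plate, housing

Invalid at step 6 (disconnected)

1. pin@(0, 0, 0) [+x clear] — {pin}
2. shaft@(0, 1, 0) [+y clear] — {pin, shaft}
3. spacer@(0, 0, 1) [-y clear] — {pin, shaft, spacer}
4. cover@(0, 2, 0) [-x clear] — {cover, pin, shaft, spacer}
5. gear@(-1, 0, 1) [-x clear] — {cover, gear, pin, shaft, spacer}
6. bushing@(-1, 2, -1) — no placed neighbour ⇒ disconnected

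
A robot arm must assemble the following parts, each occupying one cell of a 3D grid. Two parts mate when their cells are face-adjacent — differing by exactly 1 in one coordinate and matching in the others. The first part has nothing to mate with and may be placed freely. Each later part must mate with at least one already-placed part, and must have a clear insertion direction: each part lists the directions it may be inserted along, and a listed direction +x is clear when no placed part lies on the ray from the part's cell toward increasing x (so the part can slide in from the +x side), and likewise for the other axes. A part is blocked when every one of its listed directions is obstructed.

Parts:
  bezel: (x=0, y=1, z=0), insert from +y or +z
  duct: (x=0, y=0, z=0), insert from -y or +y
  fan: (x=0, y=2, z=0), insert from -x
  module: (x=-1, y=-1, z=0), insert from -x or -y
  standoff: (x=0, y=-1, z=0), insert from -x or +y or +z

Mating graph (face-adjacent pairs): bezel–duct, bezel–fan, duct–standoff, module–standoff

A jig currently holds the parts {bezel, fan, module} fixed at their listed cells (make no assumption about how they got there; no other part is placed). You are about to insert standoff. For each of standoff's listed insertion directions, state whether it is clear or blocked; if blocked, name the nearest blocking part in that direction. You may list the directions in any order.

-x: nearest on ray is module@(-1, -1, 0) ⇒ blocked
+y: nearest on ray is bezel@(0, 1, 0) ⇒ blocked
+z: ray from standoff(0, -1, 0) has no placed part ⇒ clear

+y: blocked by bezel; +z: clear; -x: blocked by module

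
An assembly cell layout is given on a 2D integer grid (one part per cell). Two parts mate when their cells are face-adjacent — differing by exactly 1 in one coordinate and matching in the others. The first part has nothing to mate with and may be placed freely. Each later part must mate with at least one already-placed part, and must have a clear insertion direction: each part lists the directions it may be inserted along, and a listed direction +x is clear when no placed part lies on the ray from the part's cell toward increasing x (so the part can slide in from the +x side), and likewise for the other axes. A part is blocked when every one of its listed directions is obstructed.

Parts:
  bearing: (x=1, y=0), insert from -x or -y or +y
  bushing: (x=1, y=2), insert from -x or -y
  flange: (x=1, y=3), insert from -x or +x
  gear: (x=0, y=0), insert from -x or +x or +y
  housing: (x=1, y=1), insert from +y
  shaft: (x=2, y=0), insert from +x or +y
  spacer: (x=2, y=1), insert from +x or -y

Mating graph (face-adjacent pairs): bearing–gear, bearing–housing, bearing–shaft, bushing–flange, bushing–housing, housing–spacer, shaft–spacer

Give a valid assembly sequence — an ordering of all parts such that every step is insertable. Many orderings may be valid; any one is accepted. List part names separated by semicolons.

housing; bearing; gear; spacer; shaft; bushing; flange

1. housing@(1, 1) [+y clear] — {housing}
2. bearing@(1, 0) [-x clear] — {bearing, housing}
3. gear@(0, 0) [-x clear] — {bearing, gear, housing}
4. spacer@(2, 1) [+x clear] — {bearing, gear, housing, spacer}
5. shaft@(2, 0) [+x clear] — {bearing, gear, housing, shaft, spacer}
6. bushing@(1, 2) [-x clear] — {bearing, bushing, gear, housing, shaft, spacer}
7. flange@(1, 3) [-x clear] — {bearing, bushing, flange, gear, housing, shaft, spacer}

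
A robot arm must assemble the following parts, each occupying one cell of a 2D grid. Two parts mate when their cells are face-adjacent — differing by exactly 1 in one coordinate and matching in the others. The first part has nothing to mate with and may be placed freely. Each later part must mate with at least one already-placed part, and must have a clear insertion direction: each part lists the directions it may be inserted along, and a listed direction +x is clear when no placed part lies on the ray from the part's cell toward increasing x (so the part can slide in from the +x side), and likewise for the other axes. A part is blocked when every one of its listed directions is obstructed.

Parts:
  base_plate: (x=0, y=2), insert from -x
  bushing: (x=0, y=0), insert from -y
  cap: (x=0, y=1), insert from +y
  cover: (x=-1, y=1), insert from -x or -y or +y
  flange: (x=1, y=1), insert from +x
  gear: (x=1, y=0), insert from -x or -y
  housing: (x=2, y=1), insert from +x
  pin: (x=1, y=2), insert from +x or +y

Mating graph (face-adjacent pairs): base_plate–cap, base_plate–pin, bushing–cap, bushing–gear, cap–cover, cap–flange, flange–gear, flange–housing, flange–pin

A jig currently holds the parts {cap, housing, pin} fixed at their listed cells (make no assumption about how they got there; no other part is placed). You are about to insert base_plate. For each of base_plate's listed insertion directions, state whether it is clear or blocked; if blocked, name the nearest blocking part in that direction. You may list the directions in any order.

-x: clear

-x: ray from base_plate(0, 2) has no placed part ⇒ clear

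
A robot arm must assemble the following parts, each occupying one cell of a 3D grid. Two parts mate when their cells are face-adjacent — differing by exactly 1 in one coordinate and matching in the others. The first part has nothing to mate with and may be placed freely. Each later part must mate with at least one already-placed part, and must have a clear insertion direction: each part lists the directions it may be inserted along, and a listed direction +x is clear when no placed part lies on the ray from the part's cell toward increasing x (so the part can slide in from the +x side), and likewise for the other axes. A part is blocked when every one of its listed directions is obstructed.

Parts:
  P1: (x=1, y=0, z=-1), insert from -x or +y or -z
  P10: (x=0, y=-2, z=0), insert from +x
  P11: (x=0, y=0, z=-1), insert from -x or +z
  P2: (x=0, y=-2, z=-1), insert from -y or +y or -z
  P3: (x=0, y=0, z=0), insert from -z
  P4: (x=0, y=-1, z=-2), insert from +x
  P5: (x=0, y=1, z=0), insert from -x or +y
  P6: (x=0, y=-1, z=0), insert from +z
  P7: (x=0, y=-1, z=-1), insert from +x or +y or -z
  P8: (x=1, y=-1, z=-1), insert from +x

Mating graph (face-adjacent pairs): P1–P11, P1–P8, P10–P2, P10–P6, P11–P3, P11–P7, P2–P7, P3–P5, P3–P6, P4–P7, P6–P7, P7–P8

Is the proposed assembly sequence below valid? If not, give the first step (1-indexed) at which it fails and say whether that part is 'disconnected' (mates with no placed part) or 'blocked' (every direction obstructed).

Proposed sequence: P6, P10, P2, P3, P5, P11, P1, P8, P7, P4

Valid

1. P6@(0, -1, 0) [+z clear] — {P6}
2. P10@(0, -2, 0) [+x clear] — {P10, P6}
3. P2@(0, -2, -1) [-y clear] — {P10, P2, P6}
4. P3@(0, 0, 0) [-z clear] — {P10, P2, P3, P6}
5. P5@(0, 1, 0) [-x clear] — {P10, P2, P3, P5, P6}
6. P11@(0, 0, -1) [-x clear] — {P10, P11, P2, P3, P5, P6}
7. P1@(1, 0, -1) [+y clear] — {P1, P10, P11, P2, P3, P5, P6}
8. P8@(1, -1, -1) [+x clear] — {P1, P10, P11, P2, P3, P5, P6, P8}
9. P7@(0, -1, -1) [-z clear] — {P1, P10, P11, P2, P3, P5, P6, P7, P8}
10. P4@(0, -1, -2) [+x clear] — {P1, P10, P11, P2, P3, P4, P5, P6, P7, P8}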